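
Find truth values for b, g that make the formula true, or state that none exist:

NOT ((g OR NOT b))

b = True, g = False

  NOT ((g OR NOT b)) = True
    g OR NOT b = False
      NOT b = False
The formula evaluates to True.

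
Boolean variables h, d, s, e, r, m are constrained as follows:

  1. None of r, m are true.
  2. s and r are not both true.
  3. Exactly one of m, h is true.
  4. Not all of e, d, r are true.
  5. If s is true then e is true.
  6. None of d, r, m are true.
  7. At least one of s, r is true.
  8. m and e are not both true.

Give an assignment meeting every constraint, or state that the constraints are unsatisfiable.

h = True, d = False, s = True, e = True, r = False, m = False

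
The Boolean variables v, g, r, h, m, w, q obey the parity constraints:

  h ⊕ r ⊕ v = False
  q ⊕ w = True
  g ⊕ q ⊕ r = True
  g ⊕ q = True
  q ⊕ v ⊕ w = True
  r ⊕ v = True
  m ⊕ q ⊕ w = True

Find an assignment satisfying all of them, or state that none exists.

Adding constraints 2, 3, 4, 5, 6 mod 2: every variable appears an even number of times on the left, so the left side is 0.
But the right sides sum to 1 (mod 2). 0 ≠ 1 — the system is inconsistent.

No satisfying assignment exists.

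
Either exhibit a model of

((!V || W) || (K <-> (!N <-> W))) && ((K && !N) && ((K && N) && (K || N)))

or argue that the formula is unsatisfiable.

Unsatisfiable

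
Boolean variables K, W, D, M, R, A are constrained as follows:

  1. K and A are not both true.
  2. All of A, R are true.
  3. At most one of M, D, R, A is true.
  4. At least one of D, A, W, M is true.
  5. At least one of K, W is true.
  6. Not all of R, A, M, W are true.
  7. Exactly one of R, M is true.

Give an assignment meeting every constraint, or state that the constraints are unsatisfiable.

The formula is unsatisfiable.

Case R = True:
  (2) forces A = True.
  Constraint (3) is violated (R=T, A=T) — contradiction.
Case R = False:
  Constraint (2) is violated (R=F) — contradiction.
Both cases fail — unsatisfiable.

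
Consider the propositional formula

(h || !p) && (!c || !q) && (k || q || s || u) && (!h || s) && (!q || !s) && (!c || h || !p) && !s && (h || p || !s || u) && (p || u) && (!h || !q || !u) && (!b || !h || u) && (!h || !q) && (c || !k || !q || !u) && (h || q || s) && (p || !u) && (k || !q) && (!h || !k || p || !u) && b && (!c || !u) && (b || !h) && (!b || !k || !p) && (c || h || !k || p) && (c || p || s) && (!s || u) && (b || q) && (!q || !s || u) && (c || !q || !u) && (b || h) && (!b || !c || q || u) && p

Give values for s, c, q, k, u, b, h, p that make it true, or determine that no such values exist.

Case s = True:
  Clause (!s) is falsified — contradiction.
Case s = False:
  (!h || s) forces h = False.
  (h || !p) forces p = False.
  Clause (p) is falsified — contradiction.
Both cases fail, so the formula is unsatisfiable.

Unsatisfiable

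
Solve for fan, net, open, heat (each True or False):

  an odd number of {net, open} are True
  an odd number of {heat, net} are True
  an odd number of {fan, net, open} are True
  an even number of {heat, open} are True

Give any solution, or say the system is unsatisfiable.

fan: False; net: True; open: False; heat: False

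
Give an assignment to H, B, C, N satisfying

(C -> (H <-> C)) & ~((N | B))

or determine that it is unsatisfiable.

H=T, B=F, C=T, N=F

  C -> (H <-> C) = True
    H <-> C = True
  ~((N | B)) = True
    N | B = False
Both conjuncts True, so the formula holds.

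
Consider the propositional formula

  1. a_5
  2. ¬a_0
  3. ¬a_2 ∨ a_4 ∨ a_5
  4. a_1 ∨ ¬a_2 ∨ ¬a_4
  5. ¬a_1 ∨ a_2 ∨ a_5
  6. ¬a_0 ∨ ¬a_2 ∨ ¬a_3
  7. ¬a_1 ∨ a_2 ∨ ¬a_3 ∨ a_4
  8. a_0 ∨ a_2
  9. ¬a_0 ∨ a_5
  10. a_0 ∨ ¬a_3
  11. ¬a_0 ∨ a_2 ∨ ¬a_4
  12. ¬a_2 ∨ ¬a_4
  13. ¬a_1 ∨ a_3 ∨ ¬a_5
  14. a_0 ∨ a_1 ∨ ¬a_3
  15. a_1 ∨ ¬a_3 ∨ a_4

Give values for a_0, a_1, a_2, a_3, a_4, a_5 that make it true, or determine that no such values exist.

Unit clause (a_5) forces a_5 = True.
Unit clause (¬a_0) forces a_0 = False.
In (a_0 ∨ a_2) only a_2 is left, so a_2 = True.
In (a_0 ∨ ¬a_3) only ¬a_3 is left, so a_3 = False.
In (¬a_2 ∨ ¬a_4) only ¬a_4 is left, so a_4 = False.
In (¬a_1 ∨ a_3 ∨ ¬a_5) only ¬a_1 is left, so a_1 = False.
All clauses satisfied.

a_0: False; a_1: False; a_2: True; a_3: False; a_4: False; a_5: True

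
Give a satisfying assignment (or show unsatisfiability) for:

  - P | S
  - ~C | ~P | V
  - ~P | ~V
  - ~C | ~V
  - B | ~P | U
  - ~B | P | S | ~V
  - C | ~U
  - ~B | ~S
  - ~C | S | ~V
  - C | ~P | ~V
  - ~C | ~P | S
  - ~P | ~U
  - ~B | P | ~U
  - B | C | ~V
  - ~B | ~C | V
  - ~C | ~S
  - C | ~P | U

U = False; P = False; C = False; V = False; B = False; S = True

Try U = True:
  (C | ~U) forces C = True.
  (~C | ~V) forces V = False.
  (~C | ~P | V) forces P = False.
  (P | S) forces S = True.
  clause (~C | ~S) is falsified — backtrack.
So U = False.
Set P = False.
  then (P | S) forces S = True.
  then (~B | ~S) forces B = False.
  then (~C | ~S) forces C = False.
  then (B | C | ~V) forces V = False.
All clauses satisfied.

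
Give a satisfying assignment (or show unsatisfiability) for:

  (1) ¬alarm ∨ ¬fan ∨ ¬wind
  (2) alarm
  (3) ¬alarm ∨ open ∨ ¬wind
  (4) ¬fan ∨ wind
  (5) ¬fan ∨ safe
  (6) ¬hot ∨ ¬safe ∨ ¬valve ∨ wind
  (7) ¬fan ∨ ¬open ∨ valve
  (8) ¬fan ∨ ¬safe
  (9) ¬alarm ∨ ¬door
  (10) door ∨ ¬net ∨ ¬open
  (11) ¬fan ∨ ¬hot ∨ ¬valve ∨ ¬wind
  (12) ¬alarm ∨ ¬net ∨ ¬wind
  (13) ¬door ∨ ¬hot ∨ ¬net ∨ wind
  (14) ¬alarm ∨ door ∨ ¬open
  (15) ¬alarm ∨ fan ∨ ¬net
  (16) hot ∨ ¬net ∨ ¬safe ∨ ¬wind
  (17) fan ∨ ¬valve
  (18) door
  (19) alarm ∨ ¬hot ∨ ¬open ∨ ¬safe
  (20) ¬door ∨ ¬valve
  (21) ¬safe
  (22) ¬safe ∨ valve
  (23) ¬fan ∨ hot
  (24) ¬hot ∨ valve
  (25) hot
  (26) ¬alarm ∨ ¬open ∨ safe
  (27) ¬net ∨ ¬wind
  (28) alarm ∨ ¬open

Case door = True:
  (alarm) forces alarm = True.
  Clause (¬alarm ∨ ¬door) is falsified — contradiction.
Case door = False:
  Clause (door) is falsified — contradiction.
Both cases fail, so the formula is unsatisfiable.

UNSATISFIABLE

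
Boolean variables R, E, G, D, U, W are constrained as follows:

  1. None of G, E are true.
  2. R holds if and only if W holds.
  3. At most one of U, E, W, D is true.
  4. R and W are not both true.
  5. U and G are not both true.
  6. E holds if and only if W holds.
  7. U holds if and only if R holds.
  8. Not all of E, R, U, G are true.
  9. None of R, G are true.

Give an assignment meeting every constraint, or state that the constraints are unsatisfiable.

R=F, E=F, G=F, D=F, U=F, W=F

  (1) {G, E}: 0 true — none ✓
  (2) R=F, W=F — same ✓
  (3) {U, E, W, D}: 0 true — at most one ✓
  (4) R=F, W=F — not both ✓
  (5) U=F, G=F — not both ✓
  (6) E=F, W=F — same ✓
  (7) U=F, R=F — same ✓
  (8) {E, R, U, G}: 0/4 true — not all ✓
  (9) {R, G}: 0 true — none ✓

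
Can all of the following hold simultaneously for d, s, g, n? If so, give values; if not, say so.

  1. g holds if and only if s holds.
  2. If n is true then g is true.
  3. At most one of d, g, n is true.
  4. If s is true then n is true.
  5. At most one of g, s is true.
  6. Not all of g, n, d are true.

d = True, s = False, g = False, n = False

  (1) g=F, s=F — same ✓
  (2) n=F ⇒ g: vacuous ✓
  (3) {d, g, n}: 1 true — at most one ✓
  (4) s=F ⇒ n: vacuous ✓
  (5) {g, s}: 0 true — at most one ✓
  (6) {g, n, d}: 1/3 true — not all ✓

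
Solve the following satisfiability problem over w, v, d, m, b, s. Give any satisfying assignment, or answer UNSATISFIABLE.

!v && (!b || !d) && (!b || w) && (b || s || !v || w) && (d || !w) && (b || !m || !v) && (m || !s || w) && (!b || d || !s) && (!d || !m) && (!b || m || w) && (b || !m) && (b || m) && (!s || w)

Case b = True:
  (!v) forces v = False.
  (!b || !d) forces d = False.
  (!b || w) forces w = True.
  Clause (d || !w) is falsified — contradiction.
Case b = False:
  (!v) forces v = False.
  (b || !m) forces m = False.
  Clause (b || m) is falsified — contradiction.
Both cases fail, so the formula is unsatisfiable.

UNSATISFIABLE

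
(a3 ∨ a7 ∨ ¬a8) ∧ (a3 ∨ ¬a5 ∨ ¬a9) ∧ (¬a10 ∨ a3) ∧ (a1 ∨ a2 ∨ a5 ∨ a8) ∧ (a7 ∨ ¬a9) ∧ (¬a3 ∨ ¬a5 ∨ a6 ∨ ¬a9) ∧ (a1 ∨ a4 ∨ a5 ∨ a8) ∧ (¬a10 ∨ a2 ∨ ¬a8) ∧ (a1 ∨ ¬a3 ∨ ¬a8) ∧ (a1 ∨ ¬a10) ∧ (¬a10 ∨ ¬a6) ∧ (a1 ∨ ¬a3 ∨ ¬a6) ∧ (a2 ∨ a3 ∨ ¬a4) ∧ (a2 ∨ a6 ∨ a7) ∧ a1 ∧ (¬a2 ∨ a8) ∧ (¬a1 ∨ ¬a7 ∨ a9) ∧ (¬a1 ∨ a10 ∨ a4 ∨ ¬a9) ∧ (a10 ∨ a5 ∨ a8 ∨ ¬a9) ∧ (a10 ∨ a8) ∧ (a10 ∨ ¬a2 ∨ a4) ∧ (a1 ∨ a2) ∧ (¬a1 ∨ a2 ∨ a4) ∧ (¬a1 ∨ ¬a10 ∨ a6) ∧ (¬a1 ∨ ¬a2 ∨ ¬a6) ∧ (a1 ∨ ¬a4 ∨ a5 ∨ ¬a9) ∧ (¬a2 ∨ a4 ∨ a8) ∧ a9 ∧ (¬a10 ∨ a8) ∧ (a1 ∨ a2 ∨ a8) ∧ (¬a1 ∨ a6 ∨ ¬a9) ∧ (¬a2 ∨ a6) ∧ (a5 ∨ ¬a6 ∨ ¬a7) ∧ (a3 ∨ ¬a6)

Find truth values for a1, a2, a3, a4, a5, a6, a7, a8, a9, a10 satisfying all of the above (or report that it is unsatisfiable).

Unit clause (a1) forces a1 = True.
Unit clause (a9) forces a9 = True.
In (¬a1 ∨ a6 ∨ ¬a9) only a6 is left, so a6 = True.
In (a3 ∨ ¬a6) only a3 is left, so a3 = True.
In (a7 ∨ ¬a9) only a7 is left, so a7 = True.
In (¬a10 ∨ ¬a6) only ¬a10 is left, so a10 = False.
In (¬a1 ∨ a10 ∨ a4 ∨ ¬a9) only a4 is left, so a4 = True.
In (a10 ∨ a8) only a8 is left, so a8 = True.
In (¬a1 ∨ ¬a2 ∨ ¬a6) only ¬a2 is left, so a2 = False.
In (a5 ∨ ¬a6 ∨ ¬a7) only a5 is left, so a5 = True.
All clauses satisfied.

a1 = True, a2 = False, a3 = True, a4 = True, a5 = True, a6 = True, a7 = True, a8 = True, a9 = True, a10 = False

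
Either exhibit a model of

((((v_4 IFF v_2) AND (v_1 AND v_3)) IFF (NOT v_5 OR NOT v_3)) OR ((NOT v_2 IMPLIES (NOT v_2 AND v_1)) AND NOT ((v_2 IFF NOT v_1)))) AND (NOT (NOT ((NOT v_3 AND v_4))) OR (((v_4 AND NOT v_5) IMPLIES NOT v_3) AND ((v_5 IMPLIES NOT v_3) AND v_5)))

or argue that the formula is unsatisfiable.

v_1 = True, v_2 = True, v_3 = False, v_4 = False, v_5 = True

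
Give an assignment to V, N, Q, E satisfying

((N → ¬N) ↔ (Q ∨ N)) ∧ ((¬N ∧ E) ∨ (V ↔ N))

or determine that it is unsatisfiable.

V=F, N=F, Q=T, E=T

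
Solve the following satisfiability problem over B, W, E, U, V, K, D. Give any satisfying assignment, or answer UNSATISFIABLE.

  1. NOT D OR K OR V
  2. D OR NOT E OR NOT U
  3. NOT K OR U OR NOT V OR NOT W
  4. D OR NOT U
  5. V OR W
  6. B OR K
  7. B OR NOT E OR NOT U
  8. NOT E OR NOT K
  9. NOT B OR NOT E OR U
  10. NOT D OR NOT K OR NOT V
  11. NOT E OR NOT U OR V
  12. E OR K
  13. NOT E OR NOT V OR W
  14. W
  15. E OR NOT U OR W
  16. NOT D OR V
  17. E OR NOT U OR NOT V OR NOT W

B=F; W=T; E=F; U=F; V=F; K=T; D=F

Unit clause (W) forces W = True.
Set B = False.
  then (B OR K) forces K = True.
  then (NOT E OR NOT K) forces E = False.
Try U = True:
  (D OR NOT U) forces D = True.
  (NOT D OR NOT K OR NOT V) forces V = False.
  clause (NOT D OR V) is falsified — backtrack.
So U = False.
  then (NOT K OR U OR NOT V OR NOT W) forces V = False.
  then (NOT D OR V) forces D = False.
All clauses satisfied.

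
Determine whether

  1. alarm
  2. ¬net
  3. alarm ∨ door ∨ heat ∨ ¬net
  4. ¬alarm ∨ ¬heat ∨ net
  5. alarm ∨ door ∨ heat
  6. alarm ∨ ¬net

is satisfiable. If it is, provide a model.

Unit clause (alarm) forces alarm = True.
Unit clause (¬net) forces net = False.
In (¬alarm ∨ ¬heat ∨ net) only ¬heat is left, so heat = False.
Set door = False.
All clauses satisfied.

alarm = True, heat = False, net = False, door = False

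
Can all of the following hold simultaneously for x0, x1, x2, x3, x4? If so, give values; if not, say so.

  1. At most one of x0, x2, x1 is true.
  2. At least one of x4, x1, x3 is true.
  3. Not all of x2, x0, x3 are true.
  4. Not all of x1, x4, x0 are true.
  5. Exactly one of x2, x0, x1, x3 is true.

x0: False; x1: True; x2: False; x3: False; x4: True

  (1) {x0, x2, x1}: 1 true — at most one ✓
  (2) {x4, x1, x3}: 2 true — at least one ✓
  (3) {x2, x0, x3}: 0/3 true — not all ✓
  (4) {x1, x4, x0}: 2/3 true — not all ✓
  (5) {x2, x0, x1, x3}: 1 true — exactly one ✓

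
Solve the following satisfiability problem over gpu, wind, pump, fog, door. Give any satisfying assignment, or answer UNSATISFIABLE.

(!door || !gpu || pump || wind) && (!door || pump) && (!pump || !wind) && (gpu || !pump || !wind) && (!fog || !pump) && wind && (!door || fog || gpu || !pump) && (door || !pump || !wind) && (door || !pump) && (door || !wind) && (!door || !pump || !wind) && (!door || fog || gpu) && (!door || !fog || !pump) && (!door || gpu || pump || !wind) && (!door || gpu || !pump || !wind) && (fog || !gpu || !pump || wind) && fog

Case wind = True:
  (!pump || !wind) forces pump = False.
  (!door || pump) forces door = False.
  Clause (door || !wind) is falsified — contradiction.
Case wind = False:
  Clause (wind) is falsified — contradiction.
Both cases fail, so the formula is unsatisfiable.

The formula is unsatisfiable.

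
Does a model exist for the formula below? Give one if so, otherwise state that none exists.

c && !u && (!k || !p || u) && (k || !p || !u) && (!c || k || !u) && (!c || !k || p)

p: False, k: False, c: True, u: False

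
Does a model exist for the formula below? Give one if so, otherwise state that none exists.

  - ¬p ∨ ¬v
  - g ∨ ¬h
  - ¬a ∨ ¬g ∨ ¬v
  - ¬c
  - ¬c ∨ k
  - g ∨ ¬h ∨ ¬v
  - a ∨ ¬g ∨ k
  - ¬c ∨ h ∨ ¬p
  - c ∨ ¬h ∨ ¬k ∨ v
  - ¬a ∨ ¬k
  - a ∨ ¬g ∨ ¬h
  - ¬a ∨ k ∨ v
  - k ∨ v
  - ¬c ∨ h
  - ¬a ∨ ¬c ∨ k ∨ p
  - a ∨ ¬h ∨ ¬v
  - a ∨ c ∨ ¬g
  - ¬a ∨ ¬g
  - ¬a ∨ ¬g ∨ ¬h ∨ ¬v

v = False, h = False, a = False, p = False, c = False, g = False, k = True

Unit clause (¬c) forces c = False.
Set v = False.
  then (k ∨ v) forces k = True.
  then (c ∨ ¬h ∨ ¬k ∨ v) forces h = False.
  then (¬a ∨ ¬k) forces a = False.
  then (a ∨ c ∨ ¬g) forces g = False.
Set p = False.
All clauses satisfied.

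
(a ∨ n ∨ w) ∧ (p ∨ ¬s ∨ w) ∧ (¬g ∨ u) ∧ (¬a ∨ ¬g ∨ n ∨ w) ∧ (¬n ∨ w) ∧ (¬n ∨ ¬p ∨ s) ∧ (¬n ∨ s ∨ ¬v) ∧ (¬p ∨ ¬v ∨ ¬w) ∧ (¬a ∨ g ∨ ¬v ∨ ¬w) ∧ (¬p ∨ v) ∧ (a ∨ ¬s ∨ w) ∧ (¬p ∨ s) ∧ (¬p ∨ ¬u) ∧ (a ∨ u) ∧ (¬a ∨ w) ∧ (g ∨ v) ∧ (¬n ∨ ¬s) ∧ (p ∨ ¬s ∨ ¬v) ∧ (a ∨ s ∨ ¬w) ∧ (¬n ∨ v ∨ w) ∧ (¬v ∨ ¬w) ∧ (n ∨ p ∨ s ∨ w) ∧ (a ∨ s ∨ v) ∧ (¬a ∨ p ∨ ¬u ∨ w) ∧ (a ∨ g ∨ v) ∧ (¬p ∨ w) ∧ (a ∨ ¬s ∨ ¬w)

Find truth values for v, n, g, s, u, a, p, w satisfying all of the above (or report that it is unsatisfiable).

v = False, n = True, g = True, s = False, u = True, a = True, p = False, w = True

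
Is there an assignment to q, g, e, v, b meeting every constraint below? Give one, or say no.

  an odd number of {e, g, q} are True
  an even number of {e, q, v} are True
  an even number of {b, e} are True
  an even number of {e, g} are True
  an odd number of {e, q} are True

q=T, g=F, e=F, v=T, b=F

{e, g, q}: 1 true → odd ✓
{e, q, v}: 2 true → even ✓
{b, e}: 0 true → even ✓
{e, g}: 0 true → even ✓
{e, q}: 1 true → odd ✓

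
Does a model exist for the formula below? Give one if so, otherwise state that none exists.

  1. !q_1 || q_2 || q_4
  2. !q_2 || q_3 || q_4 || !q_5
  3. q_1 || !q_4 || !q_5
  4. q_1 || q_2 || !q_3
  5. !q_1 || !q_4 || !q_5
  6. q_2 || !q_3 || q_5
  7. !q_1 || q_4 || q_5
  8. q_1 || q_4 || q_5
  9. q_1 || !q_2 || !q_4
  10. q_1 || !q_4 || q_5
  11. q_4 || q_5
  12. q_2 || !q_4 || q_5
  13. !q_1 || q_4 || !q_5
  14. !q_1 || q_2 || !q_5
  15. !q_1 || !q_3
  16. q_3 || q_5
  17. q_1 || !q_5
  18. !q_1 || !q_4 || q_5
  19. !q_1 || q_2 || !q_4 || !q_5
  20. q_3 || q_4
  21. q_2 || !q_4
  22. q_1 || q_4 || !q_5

UNSATISFIABLE

Case q_5 = True:
  (q_1 || !q_5) forces q_1 = True.
  (!q_1 || !q_4 || !q_5) forces q_4 = False.
  Clause (!q_1 || q_4 || !q_5) is falsified — contradiction.
Case q_5 = False:
  (q_4 || q_5) forces q_4 = True.
  (q_1 || !q_4 || q_5) forces q_1 = True.
  Clause (!q_1 || !q_4 || q_5) is falsified — contradiction.
Both cases fail, so the formula is unsatisfiable.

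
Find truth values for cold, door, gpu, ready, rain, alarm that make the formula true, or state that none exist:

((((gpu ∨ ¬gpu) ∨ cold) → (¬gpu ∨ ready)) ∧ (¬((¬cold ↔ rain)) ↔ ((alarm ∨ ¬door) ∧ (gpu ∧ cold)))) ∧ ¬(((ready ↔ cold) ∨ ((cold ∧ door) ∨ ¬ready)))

cold=F, door=F, gpu=F, ready=T, rain=T, alarm=F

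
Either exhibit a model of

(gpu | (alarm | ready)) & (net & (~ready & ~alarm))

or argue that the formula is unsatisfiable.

alarm=F, net=T, gpu=T, ready=F

  gpu | (alarm | ready) = True
    alarm | ready = False
  net & (~ready & ~alarm) = True
    ~ready & ~alarm = True
      ~ready = True
      ~alarm = True
Both conjuncts True, so the formula holds.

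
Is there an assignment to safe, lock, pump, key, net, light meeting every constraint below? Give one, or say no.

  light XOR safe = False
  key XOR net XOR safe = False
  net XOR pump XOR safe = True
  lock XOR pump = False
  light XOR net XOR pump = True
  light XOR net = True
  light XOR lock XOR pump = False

safe = False, lock = False, pump = False, key = True, net = True, light = False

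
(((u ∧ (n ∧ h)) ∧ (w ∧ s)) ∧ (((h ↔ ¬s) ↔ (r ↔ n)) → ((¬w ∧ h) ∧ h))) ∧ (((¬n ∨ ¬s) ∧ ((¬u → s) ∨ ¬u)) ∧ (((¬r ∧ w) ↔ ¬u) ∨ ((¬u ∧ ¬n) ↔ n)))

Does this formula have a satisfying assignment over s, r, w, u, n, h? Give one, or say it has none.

UNSATISFIABLE

Case u = True: the formula simplifies to (((n ∧ h) ∧ (w ∧ s)) ∧ (((h ↔ ¬s) ↔ (r ↔ n)) → ((¬w ∧ h) ∧ h))) ∧ ((¬n ∨ ¬s) ∧ (¬((¬r ∧ w)) ∨ ¬n)).
  w = True: simplifies to (((n ∧ h) ∧ s) ∧ ¬(((h ↔ ¬s) ↔ (r ↔ n)))) ∧ ((¬n ∨ ¬s) ∧ (¬(¬r) ∨ ¬n)).
    n = True: simplifies to ((h ∧ s) ∧ ¬(((h ↔ ¬s) ↔ r))) ∧ (¬s ∧ ¬(¬r)).
      s = True: the conjunct ¬s is False.
      s = False: the conjunct s is False.
    n = False: the conjunct n is False.
  w = False: the conjunct w is False.
Case u = False: the conjunct u is False.
Both cases fail — unsatisfiable.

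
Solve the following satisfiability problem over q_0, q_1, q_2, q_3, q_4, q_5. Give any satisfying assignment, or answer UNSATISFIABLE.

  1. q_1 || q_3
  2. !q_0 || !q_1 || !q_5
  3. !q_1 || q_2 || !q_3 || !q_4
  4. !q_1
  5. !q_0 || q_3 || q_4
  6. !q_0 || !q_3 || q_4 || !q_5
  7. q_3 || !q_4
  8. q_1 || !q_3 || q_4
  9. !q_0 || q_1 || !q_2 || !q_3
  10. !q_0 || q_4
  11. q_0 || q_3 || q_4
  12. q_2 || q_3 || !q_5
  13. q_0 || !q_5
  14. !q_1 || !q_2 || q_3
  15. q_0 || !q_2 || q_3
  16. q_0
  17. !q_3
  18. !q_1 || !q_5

No satisfying assignment exists.

Case q_1 = True:
  Clause (!q_1) is falsified — contradiction.
Case q_1 = False:
  (q_1 || q_3) forces q_3 = True.
  Clause (!q_3) is falsified — contradiction.
Both cases fail, so the formula is unsatisfiable.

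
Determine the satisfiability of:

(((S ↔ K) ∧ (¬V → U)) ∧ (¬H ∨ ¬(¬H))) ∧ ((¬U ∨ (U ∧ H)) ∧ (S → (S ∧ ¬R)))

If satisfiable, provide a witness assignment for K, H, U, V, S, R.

K = False, H = True, U = True, V = True, S = False, R = True

  ((S ↔ K) ∧ (¬V → U)) ∧ (¬H ∨ ¬(¬H)) = True
    (S ↔ K) ∧ (¬V → U) = True
      S ↔ K = True
      ¬V → U = True
        ¬V = False
    ¬H ∨ ¬(¬H) = True
      ¬H = False
      ¬(¬H) = True
        ¬H = False
  (¬U ∨ (U ∧ H)) ∧ (S → (S ∧ ¬R)) = True
    ¬U ∨ (U ∧ H) = True
      ¬U = False
      U ∧ H = True
    S → (S ∧ ¬R) = True
      S ∧ ¬R = False
        ¬R = False
Both conjuncts True, so the formula holds.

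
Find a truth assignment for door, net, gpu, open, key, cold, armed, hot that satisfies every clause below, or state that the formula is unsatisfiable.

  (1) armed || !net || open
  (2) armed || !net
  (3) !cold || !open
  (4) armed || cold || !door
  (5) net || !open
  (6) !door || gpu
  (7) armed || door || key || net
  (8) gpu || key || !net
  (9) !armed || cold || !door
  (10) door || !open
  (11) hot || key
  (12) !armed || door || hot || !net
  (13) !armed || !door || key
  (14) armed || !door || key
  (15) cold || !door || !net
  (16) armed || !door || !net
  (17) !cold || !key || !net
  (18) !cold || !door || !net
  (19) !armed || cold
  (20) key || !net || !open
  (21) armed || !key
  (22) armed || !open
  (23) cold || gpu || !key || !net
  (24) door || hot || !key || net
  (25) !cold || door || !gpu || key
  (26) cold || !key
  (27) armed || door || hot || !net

door=F; net=F; gpu=F; open=F; key=T; cold=T; armed=T; hot=T

Set door = False.
  then (door || !open) forces open = False.
Set net = False.
Set gpu = False.
Set key = True.
  then (armed || !key) forces armed = True.
  then (door || hot || !key || net) forces hot = True.
  then (cold || !key) forces cold = True.
All clauses satisfied.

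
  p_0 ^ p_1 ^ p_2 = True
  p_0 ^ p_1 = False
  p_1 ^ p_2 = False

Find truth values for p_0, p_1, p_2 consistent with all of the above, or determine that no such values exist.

p_0 = True; p_1 = True; p_2 = True

p_0 ^ p_1 ^ p_2 = T ^ T ^ T = True ✓
p_0 ^ p_1 = T ^ T = False ✓
p_1 ^ p_2 = T ^ T = False ✓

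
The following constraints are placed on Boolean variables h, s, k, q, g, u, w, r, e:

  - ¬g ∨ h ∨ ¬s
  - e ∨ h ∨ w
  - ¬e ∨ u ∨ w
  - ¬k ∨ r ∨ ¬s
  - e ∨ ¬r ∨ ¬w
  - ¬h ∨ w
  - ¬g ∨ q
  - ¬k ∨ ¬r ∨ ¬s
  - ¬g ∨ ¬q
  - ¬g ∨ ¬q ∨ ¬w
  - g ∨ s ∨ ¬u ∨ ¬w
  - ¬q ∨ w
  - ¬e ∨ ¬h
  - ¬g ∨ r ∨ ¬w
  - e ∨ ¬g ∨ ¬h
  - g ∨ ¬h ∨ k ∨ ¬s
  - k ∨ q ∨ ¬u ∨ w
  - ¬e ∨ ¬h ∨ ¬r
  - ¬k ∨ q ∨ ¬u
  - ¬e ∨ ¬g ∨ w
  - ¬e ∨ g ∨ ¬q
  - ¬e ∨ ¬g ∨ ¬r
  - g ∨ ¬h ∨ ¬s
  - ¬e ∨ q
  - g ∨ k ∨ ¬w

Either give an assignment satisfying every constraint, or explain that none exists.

Set h = False.
Set s = False.
Set k = True.
Set q = True.
  then (¬g ∨ ¬q) forces g = False.
  then (¬q ∨ w) forces w = True.
  then (¬e ∨ g ∨ ¬q) forces e = False.
  then (e ∨ ¬r ∨ ¬w) forces r = False.
  then (g ∨ s ∨ ¬u ∨ ¬w) forces u = False.
All clauses satisfied.

h: False, s: False, k: True, q: True, g: False, u: False, w: True, r: False, e: False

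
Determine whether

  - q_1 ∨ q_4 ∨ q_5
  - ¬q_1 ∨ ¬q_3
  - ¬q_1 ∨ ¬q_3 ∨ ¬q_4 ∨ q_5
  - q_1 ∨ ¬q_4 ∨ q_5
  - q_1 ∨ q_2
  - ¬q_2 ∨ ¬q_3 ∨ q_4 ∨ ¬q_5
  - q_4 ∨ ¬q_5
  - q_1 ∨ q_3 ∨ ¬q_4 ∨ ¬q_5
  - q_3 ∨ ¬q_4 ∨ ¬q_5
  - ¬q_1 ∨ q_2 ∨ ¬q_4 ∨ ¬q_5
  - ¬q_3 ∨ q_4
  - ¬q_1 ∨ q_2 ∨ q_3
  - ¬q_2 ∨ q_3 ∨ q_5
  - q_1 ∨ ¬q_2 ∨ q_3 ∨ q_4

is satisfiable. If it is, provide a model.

q_1 = False, q_2 = True, q_3 = True, q_4 = True, q_5 = True

Try q_1 = True:
  (¬q_1 ∨ ¬q_3) forces q_3 = False.
  (¬q_1 ∨ q_2 ∨ q_3) forces q_2 = True.
  (¬q_2 ∨ q_3 ∨ q_5) forces q_5 = True.
  (q_4 ∨ ¬q_5) forces q_4 = True.
  clause (q_3 ∨ ¬q_4 ∨ ¬q_5) is falsified — backtrack.
So q_1 = False.
  then (q_1 ∨ q_2) forces q_2 = True.
Try q_3 = False:
  (¬q_2 ∨ q_3 ∨ q_5) forces q_5 = True.
  (q_4 ∨ ¬q_5) forces q_4 = True.
  clause (q_1 ∨ q_3 ∨ ¬q_4 ∨ ¬q_5) is falsified — backtrack.
So q_3 = True.
  then (¬q_3 ∨ q_4) forces q_4 = True.
  then (q_1 ∨ ¬q_4 ∨ q_5) forces q_5 = True.
All clauses satisfied.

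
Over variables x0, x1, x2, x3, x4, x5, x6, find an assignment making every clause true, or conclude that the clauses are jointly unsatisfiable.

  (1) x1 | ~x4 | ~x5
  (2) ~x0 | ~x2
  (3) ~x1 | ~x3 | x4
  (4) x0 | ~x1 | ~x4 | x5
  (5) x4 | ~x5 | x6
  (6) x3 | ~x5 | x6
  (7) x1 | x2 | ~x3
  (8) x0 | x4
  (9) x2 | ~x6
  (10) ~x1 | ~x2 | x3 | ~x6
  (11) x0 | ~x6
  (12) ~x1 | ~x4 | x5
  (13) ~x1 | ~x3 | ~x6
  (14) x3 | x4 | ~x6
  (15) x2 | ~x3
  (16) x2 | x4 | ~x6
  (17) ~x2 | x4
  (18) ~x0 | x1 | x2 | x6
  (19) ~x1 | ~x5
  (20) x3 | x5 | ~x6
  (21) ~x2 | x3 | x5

Set x0 = True.
  then (~x0 | ~x2) forces x2 = False.
  then (x2 | ~x6) forces x6 = False.
  then (x2 | ~x3) forces x3 = False.
  then (~x0 | x1 | x2 | x6) forces x1 = True.
  then (~x1 | ~x5) forces x5 = False.
  then (~x1 | ~x4 | x5) forces x4 = False.
All clauses satisfied.

x0=T, x1=T, x2=F, x3=F, x4=F, x5=F, x6=F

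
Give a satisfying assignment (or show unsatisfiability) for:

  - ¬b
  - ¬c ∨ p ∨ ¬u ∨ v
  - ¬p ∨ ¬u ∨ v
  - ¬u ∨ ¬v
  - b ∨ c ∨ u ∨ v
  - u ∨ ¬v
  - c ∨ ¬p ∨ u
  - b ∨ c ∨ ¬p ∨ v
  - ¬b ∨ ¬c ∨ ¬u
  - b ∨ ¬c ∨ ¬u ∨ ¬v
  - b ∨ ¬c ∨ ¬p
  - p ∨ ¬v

Unit clause (¬b) forces b = False.
Set v = False.
Try p = True:
  (¬p ∨ ¬u ∨ v) forces u = False.
  (b ∨ c ∨ u ∨ v) forces c = True.
  clause (b ∨ ¬c ∨ ¬p) is falsified — backtrack.
So p = False.
Set u = False.
  then (b ∨ c ∨ u ∨ v) forces c = True.
All clauses satisfied.

b = False, v = False, p = False, u = False, c = True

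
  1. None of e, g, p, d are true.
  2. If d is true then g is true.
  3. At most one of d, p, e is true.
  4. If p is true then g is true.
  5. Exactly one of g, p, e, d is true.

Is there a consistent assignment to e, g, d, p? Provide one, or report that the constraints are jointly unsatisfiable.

Case e = True:
  Constraint (1) is violated (e=T) — contradiction.
Case e = False:
  (1) forces g = False.
  (1) forces p = False.
  (1) forces d = False.
  Constraint (5) is violated (g=F, p=F, e=F, d=F) — contradiction.
Both cases fail — unsatisfiable.

No satisfying assignment exists.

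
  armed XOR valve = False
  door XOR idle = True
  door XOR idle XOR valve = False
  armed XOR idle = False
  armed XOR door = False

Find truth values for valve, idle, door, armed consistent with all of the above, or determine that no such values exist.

Unsatisfiable — no assignment works.

Adding constraints 2, 4, 5 mod 2: every variable appears an even number of times on the left, so the left side is 0.
But the right sides sum to 1 (mod 2). 0 ≠ 1 — the system is inconsistent.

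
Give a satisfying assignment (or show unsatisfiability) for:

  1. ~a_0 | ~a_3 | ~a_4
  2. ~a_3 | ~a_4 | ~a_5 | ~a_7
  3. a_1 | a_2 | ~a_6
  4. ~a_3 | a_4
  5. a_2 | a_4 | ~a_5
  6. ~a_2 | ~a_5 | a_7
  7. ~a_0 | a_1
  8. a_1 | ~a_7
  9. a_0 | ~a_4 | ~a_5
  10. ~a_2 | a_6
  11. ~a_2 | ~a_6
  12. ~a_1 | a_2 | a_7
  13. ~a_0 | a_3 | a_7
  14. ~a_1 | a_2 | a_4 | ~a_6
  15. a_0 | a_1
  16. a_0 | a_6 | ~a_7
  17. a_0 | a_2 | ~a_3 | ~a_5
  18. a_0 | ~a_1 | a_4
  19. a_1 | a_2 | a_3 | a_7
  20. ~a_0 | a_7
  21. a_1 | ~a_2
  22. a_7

Unit clause (a_7) forces a_7 = True.
In (a_1 | ~a_7) only a_1 is left, so a_1 = True.
Set a_0 = True.
Try a_2 = True:
  (~a_2 | a_6) forces a_6 = True.
  clause (~a_2 | ~a_6) is falsified — backtrack.
So a_2 = False.
Try a_3 = True:
  (~a_0 | ~a_3 | ~a_4) forces a_4 = False.
  clause (~a_3 | a_4) is falsified — backtrack.
So a_3 = False.
Set a_4 = True.
Set a_5 = False.
Set a_6 = False.
All clauses satisfied.

a_0 = True, a_1 = True, a_2 = False, a_3 = False, a_4 = True, a_5 = False, a_6 = False, a_7 = True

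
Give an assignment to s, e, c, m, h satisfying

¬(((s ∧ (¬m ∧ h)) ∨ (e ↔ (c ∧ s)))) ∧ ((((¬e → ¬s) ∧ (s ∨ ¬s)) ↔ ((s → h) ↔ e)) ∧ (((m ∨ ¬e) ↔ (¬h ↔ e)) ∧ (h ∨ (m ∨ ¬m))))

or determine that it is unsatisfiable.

s: False; e: True; c: True; m: False; h: True

  ¬(((s ∧ (¬m ∧ h)) ∨ (e ↔ (c ∧ s)))) = True
    (s ∧ (¬m ∧ h)) ∨ (e ↔ (c ∧ s)) = False
      s ∧ (¬m ∧ h) = False
        ¬m ∧ h = True
          ¬m = True
      e ↔ (c ∧ s) = False
        c ∧ s = False
  (((¬e → ¬s) ∧ (s ∨ ¬s)) ↔ ((s → h) ↔ e)) ∧ (((m ∨ ¬e) ↔ (¬h ↔ e)) ∧ (h ∨ (m ∨ ¬m))) = True
    ((¬e → ¬s) ∧ (s ∨ ¬s)) ↔ ((s → h) ↔ e) = True
      (¬e → ¬s) ∧ (s ∨ ¬s) = True
        ¬e → ¬s = True
          ¬e = False
          ¬s = True
        s ∨ ¬s = True
          ¬s = True
      (s → h) ↔ e = True
        s → h = True
    ((m ∨ ¬e) ↔ (¬h ↔ e)) ∧ (h ∨ (m ∨ ¬m)) = True
      (m ∨ ¬e) ↔ (¬h ↔ e) = True
        m ∨ ¬e = False
          ¬e = False
        ¬h ↔ e = False
          ¬h = False
      h ∨ (m ∨ ¬m) = True
        m ∨ ¬m = True
          ¬m = True
Both conjuncts True, so the formula holds.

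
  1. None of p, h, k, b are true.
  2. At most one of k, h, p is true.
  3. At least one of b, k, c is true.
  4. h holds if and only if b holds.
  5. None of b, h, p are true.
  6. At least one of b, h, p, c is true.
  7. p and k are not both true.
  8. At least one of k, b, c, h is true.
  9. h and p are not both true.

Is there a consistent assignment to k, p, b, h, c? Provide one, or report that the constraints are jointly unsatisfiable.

k = False, p = False, b = False, h = False, c = True

  (1) {p, h, k, b}: 0 true — none ✓
  (2) {k, h, p}: 0 true — at most one ✓
  (3) {b, k, c}: 1 true — at least one ✓
  (4) h=F, b=F — same ✓
  (5) {b, h, p}: 0 true — none ✓
  (6) {b, h, p, c}: 1 true — at least one ✓
  (7) p=F, k=F — not both ✓
  (8) {k, b, c, h}: 1 true — at least one ✓
  (9) h=F, p=F — not both ✓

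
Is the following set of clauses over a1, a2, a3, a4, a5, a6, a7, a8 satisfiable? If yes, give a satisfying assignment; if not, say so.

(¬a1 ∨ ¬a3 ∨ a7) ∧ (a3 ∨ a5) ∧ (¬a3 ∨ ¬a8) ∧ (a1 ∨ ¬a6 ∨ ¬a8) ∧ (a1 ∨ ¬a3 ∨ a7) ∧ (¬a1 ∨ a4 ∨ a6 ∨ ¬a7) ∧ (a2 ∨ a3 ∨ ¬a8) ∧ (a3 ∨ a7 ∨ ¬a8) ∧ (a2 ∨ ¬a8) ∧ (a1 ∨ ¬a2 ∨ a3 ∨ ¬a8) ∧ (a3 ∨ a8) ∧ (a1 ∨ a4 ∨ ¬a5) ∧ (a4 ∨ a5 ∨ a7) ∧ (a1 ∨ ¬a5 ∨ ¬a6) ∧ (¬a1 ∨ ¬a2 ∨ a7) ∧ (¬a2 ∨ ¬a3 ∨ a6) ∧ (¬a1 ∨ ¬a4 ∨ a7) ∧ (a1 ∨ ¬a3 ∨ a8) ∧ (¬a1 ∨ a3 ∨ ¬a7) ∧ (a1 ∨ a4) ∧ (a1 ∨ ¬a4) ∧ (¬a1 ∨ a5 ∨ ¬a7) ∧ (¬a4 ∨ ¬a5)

a1: True, a2: False, a3: True, a4: False, a5: True, a6: True, a7: True, a8: False

Set a1 = True.
Set a2 = False.
  then (a2 ∨ ¬a8) forces a8 = False.
  then (a3 ∨ a8) forces a3 = True.
  then (¬a1 ∨ ¬a3 ∨ a7) forces a7 = True.
  then (¬a1 ∨ a5 ∨ ¬a7) forces a5 = True.
  then (¬a4 ∨ ¬a5) forces a4 = False.
  then (¬a1 ∨ a4 ∨ a6 ∨ ¬a7) forces a6 = True.
All clauses satisfied.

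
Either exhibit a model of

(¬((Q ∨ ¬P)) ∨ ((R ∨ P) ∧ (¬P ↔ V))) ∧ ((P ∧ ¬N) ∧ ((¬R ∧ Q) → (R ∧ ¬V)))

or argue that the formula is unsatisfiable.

R: False; Q: False; P: True; N: False; V: True

  ¬((Q ∨ ¬P)) ∨ ((R ∨ P) ∧ (¬P ↔ V)) = True
    ¬((Q ∨ ¬P)) = True
      Q ∨ ¬P = False
        ¬P = False
    (R ∨ P) ∧ (¬P ↔ V) = False
      R ∨ P = True
      ¬P ↔ V = False
        ¬P = False
  (P ∧ ¬N) ∧ ((¬R ∧ Q) → (R ∧ ¬V)) = True
    P ∧ ¬N = True
      ¬N = True
    (¬R ∧ Q) → (R ∧ ¬V) = True
      ¬R ∧ Q = False
        ¬R = True
      R ∧ ¬V = False
        ¬V = False
Both conjuncts True, so the formula holds.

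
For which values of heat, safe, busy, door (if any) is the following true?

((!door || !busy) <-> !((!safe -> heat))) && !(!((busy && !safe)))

heat: True; safe: False; busy: True; door: True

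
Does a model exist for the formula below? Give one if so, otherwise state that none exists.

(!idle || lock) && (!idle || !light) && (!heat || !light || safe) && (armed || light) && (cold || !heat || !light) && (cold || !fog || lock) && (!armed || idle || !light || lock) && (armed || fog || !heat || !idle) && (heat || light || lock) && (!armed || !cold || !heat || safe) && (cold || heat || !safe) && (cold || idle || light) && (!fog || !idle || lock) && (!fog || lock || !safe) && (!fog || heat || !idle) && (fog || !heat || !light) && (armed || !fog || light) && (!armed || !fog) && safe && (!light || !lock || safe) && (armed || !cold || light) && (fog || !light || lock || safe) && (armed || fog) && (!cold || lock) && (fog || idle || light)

safe = True, heat = True, armed = True, light = False, cold = False, lock = True, idle = True, fog = False

Unit clause (safe) forces safe = True.
Set heat = True.
Set armed = True.
  then (!armed || !fog) forces fog = False.
  then (fog || !heat || !light) forces light = False.
  then (fog || idle || light) forces idle = True.
  then (!idle || lock) forces lock = True.
Set cold = False.
All clauses satisfied.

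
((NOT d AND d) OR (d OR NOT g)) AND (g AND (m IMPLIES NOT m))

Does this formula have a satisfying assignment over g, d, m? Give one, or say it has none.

g=T, d=T, m=F

  (NOT d AND d) OR (d OR NOT g) = True
    NOT d AND d = False
      NOT d = False
    d OR NOT g = True
      NOT g = False
  g AND (m IMPLIES NOT m) = True
    m IMPLIES NOT m = True
      NOT m = True
Both conjuncts True, so the formula holds.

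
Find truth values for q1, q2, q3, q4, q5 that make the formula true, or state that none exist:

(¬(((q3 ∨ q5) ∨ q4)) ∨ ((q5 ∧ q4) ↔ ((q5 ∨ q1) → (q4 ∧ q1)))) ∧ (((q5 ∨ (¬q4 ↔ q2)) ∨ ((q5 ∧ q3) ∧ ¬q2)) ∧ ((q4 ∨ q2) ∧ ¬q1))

q1=F, q2=T, q3=F, q4=F, q5=T

  ¬(((q3 ∨ q5) ∨ q4)) ∨ ((q5 ∧ q4) ↔ ((q5 ∨ q1) → (q4 ∧ q1))) = True
    ¬(((q3 ∨ q5) ∨ q4)) = False
      (q3 ∨ q5) ∨ q4 = True
        q3 ∨ q5 = True
    (q5 ∧ q4) ↔ ((q5 ∨ q1) → (q4 ∧ q1)) = True
      q5 ∧ q4 = False
      (q5 ∨ q1) → (q4 ∧ q1) = False
        q5 ∨ q1 = True
        q4 ∧ q1 = False
  ((q5 ∨ (¬q4 ↔ q2)) ∨ ((q5 ∧ q3) ∧ ¬q2)) ∧ ((q4 ∨ q2) ∧ ¬q1) = True
    (q5 ∨ (¬q4 ↔ q2)) ∨ ((q5 ∧ q3) ∧ ¬q2) = True
      q5 ∨ (¬q4 ↔ q2) = True
        ¬q4 ↔ q2 = True
          ¬q4 = True
      (q5 ∧ q3) ∧ ¬q2 = False
        q5 ∧ q3 = False
        ¬q2 = False
    (q4 ∨ q2) ∧ ¬q1 = True
      q4 ∨ q2 = True
      ¬q1 = True
Both conjuncts True, so the formula holds.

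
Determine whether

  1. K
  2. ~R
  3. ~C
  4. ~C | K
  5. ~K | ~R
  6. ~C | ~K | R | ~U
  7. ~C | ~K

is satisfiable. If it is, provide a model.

Unit clause (K) forces K = True.
Unit clause (~R) forces R = False.
Unit clause (~C) forces C = False.
Set U = False.
Check each clause:
  (K): K holds.
  (~R): ~R holds.
  (~C): ~C holds.
  (~C | K): ~C holds.
  (~K | ~R): ~R holds.
  (~C | ~K | R | ~U): ~C holds.
  (~C | ~K): ~C holds.
All clauses satisfied.

K = True, C = False, U = False, R = False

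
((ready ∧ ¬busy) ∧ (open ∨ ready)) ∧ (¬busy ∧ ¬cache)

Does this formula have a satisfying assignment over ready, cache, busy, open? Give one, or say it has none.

ready=T; cache=F; busy=F; open=F

  (ready ∧ ¬busy) ∧ (open ∨ ready) = True
    ready ∧ ¬busy = True
      ¬busy = True
    open ∨ ready = True
  ¬busy ∧ ¬cache = True
    ¬busy = True
    ¬cache = True
Both conjuncts True, so the formula holds.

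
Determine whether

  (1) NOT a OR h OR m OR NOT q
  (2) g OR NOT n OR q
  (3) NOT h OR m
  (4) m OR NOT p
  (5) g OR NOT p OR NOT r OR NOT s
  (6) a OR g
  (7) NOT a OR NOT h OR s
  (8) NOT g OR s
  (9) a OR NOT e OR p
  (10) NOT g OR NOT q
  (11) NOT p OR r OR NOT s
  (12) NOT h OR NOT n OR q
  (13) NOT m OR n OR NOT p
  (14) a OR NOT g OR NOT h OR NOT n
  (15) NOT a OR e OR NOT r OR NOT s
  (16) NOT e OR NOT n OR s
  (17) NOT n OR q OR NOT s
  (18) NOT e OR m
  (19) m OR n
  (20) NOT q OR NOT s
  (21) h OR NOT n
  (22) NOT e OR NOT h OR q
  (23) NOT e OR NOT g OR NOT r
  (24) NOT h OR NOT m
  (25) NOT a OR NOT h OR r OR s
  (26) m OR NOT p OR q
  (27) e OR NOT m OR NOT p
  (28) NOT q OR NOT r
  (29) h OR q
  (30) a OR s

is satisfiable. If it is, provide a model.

m: True; q: True; s: False; a: True; p: False; n: False; g: False; r: False; e: False; h: False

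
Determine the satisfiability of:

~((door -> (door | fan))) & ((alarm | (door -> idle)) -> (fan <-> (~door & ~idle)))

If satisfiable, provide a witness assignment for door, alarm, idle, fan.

UNSATISFIABLE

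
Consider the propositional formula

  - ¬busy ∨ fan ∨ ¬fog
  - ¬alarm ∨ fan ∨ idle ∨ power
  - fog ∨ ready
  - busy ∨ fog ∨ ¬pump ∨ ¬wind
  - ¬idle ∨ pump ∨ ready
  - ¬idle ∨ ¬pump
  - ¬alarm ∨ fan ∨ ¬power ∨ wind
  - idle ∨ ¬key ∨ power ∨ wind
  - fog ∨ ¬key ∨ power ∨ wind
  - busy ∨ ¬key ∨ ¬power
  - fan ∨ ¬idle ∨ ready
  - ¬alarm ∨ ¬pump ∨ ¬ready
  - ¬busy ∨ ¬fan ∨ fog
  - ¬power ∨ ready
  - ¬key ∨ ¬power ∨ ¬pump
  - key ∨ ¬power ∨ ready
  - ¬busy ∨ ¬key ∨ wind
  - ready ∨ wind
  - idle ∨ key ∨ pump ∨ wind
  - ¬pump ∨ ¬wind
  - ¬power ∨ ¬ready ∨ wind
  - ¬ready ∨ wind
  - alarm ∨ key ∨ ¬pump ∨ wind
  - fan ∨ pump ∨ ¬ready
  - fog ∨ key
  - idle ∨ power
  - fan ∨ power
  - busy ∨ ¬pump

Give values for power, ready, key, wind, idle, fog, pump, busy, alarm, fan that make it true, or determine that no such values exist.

power=T, ready=T, key=F, wind=T, idle=F, fog=T, pump=F, busy=F, alarm=F, fan=T

Set power = True.
  then (¬power ∨ ready) forces ready = True.
  then (¬power ∨ ¬ready ∨ wind) forces wind = True.
  then (¬pump ∨ ¬wind) forces pump = False.
  then (fan ∨ pump ∨ ¬ready) forces fan = True.
Set key = False.
  then (fog ∨ key) forces fog = True.
Set idle = False.
Set busy = False.
Set alarm = False.
All clauses satisfied.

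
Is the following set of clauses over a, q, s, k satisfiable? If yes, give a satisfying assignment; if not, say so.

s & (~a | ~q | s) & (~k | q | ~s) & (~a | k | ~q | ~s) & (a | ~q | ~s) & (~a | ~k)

Unit clause (s) forces s = True.
Set a = False.
  then (a | ~q | ~s) forces q = False.
  then (~k | q | ~s) forces k = False.
All clauses satisfied.

a = False, q = False, s = True, k = False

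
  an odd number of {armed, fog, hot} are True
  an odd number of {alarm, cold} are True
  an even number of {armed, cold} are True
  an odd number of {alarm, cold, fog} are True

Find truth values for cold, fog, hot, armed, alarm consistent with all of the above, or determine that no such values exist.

cold: False, fog: False, hot: True, armed: False, alarm: True

{armed, fog, hot}: 1 true → odd ✓
{alarm, cold}: 1 true → odd ✓
{armed, cold}: 0 true → even ✓
{alarm, cold, fog}: 1 true → odd ✓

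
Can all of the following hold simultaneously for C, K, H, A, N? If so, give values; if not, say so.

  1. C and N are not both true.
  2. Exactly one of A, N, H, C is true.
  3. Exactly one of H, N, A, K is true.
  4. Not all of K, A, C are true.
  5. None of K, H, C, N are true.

C: False, K: False, H: False, A: True, N: False

  (1) C=F, N=F — not both ✓
  (2) {A, N, H, C}: 1 true — exactly one ✓
  (3) {H, N, A, K}: 1 true — exactly one ✓
  (4) {K, A, C}: 1/3 true — not all ✓
  (5) {K, H, C, N}: 0 true — none ✓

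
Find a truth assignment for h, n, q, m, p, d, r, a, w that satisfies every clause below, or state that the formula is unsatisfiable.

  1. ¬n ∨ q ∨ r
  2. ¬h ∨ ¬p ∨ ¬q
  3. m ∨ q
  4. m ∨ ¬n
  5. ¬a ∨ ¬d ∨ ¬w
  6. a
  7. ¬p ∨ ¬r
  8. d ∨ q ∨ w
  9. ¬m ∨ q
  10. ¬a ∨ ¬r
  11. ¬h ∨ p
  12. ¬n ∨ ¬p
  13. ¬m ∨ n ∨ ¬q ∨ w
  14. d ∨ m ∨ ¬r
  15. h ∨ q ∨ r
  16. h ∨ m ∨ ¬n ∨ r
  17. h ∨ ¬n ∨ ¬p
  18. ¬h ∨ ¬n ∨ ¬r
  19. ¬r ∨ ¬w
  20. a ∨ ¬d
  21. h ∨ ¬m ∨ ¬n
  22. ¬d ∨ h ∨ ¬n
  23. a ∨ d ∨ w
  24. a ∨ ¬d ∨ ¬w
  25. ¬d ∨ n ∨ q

h: False; n: False; q: True; m: False; p: False; d: False; r: False; a: True; w: False

Unit clause (a) forces a = True.
In (¬a ∨ ¬r) only ¬r is left, so r = False.
Set h = False.
  then (h ∨ q ∨ r) forces q = True.
Set n = False.
Set m = False.
Set p = False.
Set d = False.
Set w = False.
All clauses satisfied.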